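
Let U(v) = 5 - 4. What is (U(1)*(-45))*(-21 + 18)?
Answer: 135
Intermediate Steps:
U(v) = 1
(U(1)*(-45))*(-21 + 18) = (1*(-45))*(-21 + 18) = -45*(-3) = 135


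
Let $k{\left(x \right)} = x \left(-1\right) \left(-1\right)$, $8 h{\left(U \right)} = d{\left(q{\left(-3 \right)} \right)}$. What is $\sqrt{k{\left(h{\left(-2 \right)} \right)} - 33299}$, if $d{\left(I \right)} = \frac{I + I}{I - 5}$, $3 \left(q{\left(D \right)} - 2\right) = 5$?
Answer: $\frac{i \sqrt{532795}}{4} \approx 182.48 i$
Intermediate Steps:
$q{\left(D \right)} = \frac{11}{3}$ ($q{\left(D \right)} = 2 + \frac{1}{3} \cdot 5 = 2 + \frac{5}{3} = \frac{11}{3}$)
$d{\left(I \right)} = \frac{2 I}{-5 + I}$
$h{\left(U \right)} = - \frac{11}{16}$ ($h{\left(U \right)} = \frac{2 \cdot \frac{11}{3} \frac{1}{-5 + \frac{11}{3}}}{8} = \frac{2 \cdot \frac{11}{3} \frac{1}{- \frac{4}{3}}}{8} = \frac{2 \cdot \frac{11}{3} \left(- \frac{3}{4}\right)}{8} = \frac{1}{8} \left(- \frac{11}{2}\right) = - \frac{11}{16}$)
$k{\left(x \right)} = x$ ($k{\left(x \right)} = - x \left(-1\right) = x$)
$\sqrt{k{\left(h{\left(-2 \right)} \right)} - 33299} = \sqrt{- \frac{11}{16} - 33299} = \sqrt{- \frac{532795}{16}} = \frac{i \sqrt{532795}}{4}$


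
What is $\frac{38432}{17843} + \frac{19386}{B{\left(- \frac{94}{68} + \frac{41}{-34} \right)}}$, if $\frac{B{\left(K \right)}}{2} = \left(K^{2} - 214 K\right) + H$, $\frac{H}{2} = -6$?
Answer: $\frac{56076194791}{2828829220} \approx 19.823$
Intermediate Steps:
$H = -12$ ($H = 2 \left(-6\right) = -12$)
$B{\left(K \right)} = -24 - 428 K + 2 K^{2}$ ($B{\left(K \right)} = 2 \left(\left(K^{2} - 214 K\right) - 12\right) = 2 \left(-12 + K^{2} - 214 K\right) = -24 - 428 K + 2 K^{2}$)
$\frac{38432}{17843} + \frac{19386}{B{\left(- \frac{94}{68} + \frac{41}{-34} \right)}} = \frac{38432}{17843} + \frac{19386}{-24 - 428 \left(- \frac{94}{68} + \frac{41}{-34}\right) + 2 \left(- \frac{94}{68} + \frac{41}{-34}\right)^{2}} = 38432 \cdot \frac{1}{17843} + \frac{19386}{-24 - 428 \left(\left(-94\right) \frac{1}{68} + 41 \left(- \frac{1}{34}\right)\right) + 2 \left(\left(-94\right) \frac{1}{68} + 41 \left(- \frac{1}{34}\right)\right)^{2}} = \frac{38432}{17843} + \frac{19386}{-24 - 428 \left(- \frac{47}{34} - \frac{41}{34}\right) + 2 \left(- \frac{47}{34} - \frac{41}{34}\right)^{2}} = \frac{38432}{17843} + \frac{19386}{-24 - - \frac{18832}{17} + 2 \left(- \frac{44}{17}\right)^{2}} = \frac{38432}{17843} + \frac{19386}{-24 + \frac{18832}{17} + 2 \cdot \frac{1936}{289}} = \frac{38432}{17843} + \frac{19386}{-24 + \frac{18832}{17} + \frac{3872}{289}} = \frac{38432}{17843} + \frac{19386}{\frac{317080}{289}} = \frac{38432}{17843} + 19386 \cdot \frac{289}{317080} = \frac{38432}{17843} + \frac{2801277}{158540} = \frac{56076194791}{2828829220}$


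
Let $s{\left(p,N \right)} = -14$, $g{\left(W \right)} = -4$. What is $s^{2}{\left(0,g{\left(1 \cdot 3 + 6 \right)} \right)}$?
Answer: $196$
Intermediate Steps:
$s^{2}{\left(0,g{\left(1 \cdot 3 + 6 \right)} \right)} = \left(-14\right)^{2} = 196$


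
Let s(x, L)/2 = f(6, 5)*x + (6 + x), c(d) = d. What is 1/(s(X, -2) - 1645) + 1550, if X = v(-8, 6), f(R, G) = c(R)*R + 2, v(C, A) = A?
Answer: 1805749/1165 ≈ 1550.0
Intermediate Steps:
f(R, G) = 2 + R**2 (f(R, G) = R*R + 2 = R**2 + 2 = 2 + R**2)
X = 6
s(x, L) = 12 + 78*x (s(x, L) = 2*((2 + 6**2)*x + (6 + x)) = 2*((2 + 36)*x + (6 + x)) = 2*(38*x + (6 + x)) = 2*(6 + 39*x) = 12 + 78*x)
1/(s(X, -2) - 1645) + 1550 = 1/((12 + 78*6) - 1645) + 1550 = 1/((12 + 468) - 1645) + 1550 = 1/(480 - 1645) + 1550 = 1/(-1165) + 1550 = -1/1165 + 1550 = 1805749/1165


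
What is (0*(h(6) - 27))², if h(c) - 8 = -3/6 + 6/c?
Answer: 0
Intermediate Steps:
h(c) = 15/2 + 6/c (h(c) = 8 + (-3/6 + 6/c) = 8 + (-3*⅙ + 6/c) = 8 + (-½ + 6/c) = 15/2 + 6/c)
(0*(h(6) - 27))² = (0*((15/2 + 6/6) - 27))² = (0*((15/2 + 6*(⅙)) - 27))² = (0*((15/2 + 1) - 27))² = (0*(17/2 - 27))² = (0*(-37/2))² = 0² = 0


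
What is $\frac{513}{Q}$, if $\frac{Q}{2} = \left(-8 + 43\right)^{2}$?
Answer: $\frac{513}{2450} \approx 0.20939$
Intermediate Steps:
$Q = 2450$ ($Q = 2 \left(-8 + 43\right)^{2} = 2 \cdot 35^{2} = 2 \cdot 1225 = 2450$)
$\frac{513}{Q} = \frac{513}{2450}$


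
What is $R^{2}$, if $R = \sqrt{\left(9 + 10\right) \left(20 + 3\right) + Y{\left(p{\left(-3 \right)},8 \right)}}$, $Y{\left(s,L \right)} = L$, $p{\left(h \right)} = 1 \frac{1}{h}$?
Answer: $445$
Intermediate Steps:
$p{\left(h \right)} = \frac{1}{h}$
$R = \sqrt{445}$ ($R = \sqrt{\left(9 + 10\right) \left(20 + 3\right) + 8} = \sqrt{19 \cdot 23 + 8} = \sqrt{437 + 8} = \sqrt{445} \approx 21.095$)
$R^{2} = \left(\sqrt{445}\right)^{2} = 445$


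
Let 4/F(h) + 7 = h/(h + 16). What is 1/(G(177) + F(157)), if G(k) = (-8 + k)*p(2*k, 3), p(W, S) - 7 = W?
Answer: 527/32151397 ≈ 1.6391e-5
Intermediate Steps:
F(h) = 4/(-7 + h/(16 + h)) (F(h) = 4/(-7 + h/(h + 16)) = 4/(-7 + h/(16 + h)))
p(W, S) = 7 + W
G(k) = (-8 + k)*(7 + 2*k)
1/(G(177) + F(157)) = 1/((-8 + 177)*(7 + 2*177) + 2*(-16 - 1*157)/(56 + 3*157)) = 1/(169*(7 + 354) + 2*(-16 - 157)/(56 + 471)) = 1/(169*361 + 2*(-173)/527) = 1/(61009 + 2*(1/527)*(-173)) = 1/(61009 - 346/527) = 1/(32151397/527) = 527/32151397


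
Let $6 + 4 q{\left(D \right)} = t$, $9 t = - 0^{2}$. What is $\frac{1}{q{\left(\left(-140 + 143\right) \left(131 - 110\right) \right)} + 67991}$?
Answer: $\frac{2}{135979} \approx 1.4708 \cdot 10^{-5}$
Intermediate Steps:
$t = 0$ ($t = \frac{\left(-1\right) 0^{2}}{9} = \frac{\left(-1\right) 0}{9} = \frac{1}{9} \cdot 0 = 0$)
$q{\left(D \right)} = - \frac{3}{2}$ ($q{\left(D \right)} = - \frac{3}{2} + \frac{1}{4} \cdot 0 = - \frac{3}{2} + 0 = - \frac{3}{2}$)
$\frac{1}{q{\left(\left(-140 + 143\right) \left(131 - 110\right) \right)} + 67991} = \frac{1}{- \frac{3}{2} + 67991} = \frac{1}{\frac{135979}{2}} = \frac{2}{135979}$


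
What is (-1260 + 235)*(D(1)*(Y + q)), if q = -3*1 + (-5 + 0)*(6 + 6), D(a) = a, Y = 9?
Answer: 55350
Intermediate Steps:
q = -63 (q = -3 - 5*12 = -3 - 60 = -63)
(-1260 + 235)*(D(1)*(Y + q)) = (-1260 + 235)*(1*(9 - 63)) = -1025*(-54) = 55350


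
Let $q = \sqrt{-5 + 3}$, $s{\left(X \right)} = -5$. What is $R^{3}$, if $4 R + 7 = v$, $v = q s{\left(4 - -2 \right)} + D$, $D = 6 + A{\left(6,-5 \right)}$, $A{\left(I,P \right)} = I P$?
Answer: $- \frac{25141}{64} - \frac{14165 i \sqrt{2}}{64} \approx -392.83 - 313.01 i$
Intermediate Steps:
$D = -24$ ($D = 6 + 6 \left(-5\right) = 6 - 30 = -24$)
$q = i \sqrt{2}$ ($q = \sqrt{-2} = i \sqrt{2} \approx 1.4142 i$)
$v = -24 - 5 i \sqrt{2}$ ($v = i \sqrt{2} \left(-5\right) - 24 = - 5 i \sqrt{2} - 24 = -24 - 5 i \sqrt{2} \approx -24.0 - 7.0711 i$)
$R = - \frac{31}{4} - \frac{5 i \sqrt{2}}{4}$ ($R = - \frac{7}{4} + \frac{-24 - 5 i \sqrt{2}}{4} = - \frac{7}{4} - \left(6 + \frac{5 i \sqrt{2}}{4}\right) = - \frac{31}{4} - \frac{5 i \sqrt{2}}{4} \approx -7.75 - 1.7678 i$)
$R^{3} = \left(- \frac{31}{4} - \frac{5 i \sqrt{2}}{4}\right)^{3}$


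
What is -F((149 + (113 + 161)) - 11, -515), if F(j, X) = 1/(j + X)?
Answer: 1/103 ≈ 0.0097087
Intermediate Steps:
F(j, X) = 1/(X + j)
-F((149 + (113 + 161)) - 11, -515) = -1/(-515 + ((149 + (113 + 161)) - 11)) = -1/(-515 + ((149 + 274) - 11)) = -1/(-515 + (423 - 11)) = -1/(-515 + 412) = -1/(-103) = -1*(-1/103) = 1/103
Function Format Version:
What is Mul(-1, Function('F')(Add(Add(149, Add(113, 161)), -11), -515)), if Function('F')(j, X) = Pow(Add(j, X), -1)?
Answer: Rational(1, 103) ≈ 0.0097087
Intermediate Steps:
Function('F')(j, X) = Pow(Add(X, j), -1)
Mul(-1, Function('F')(Add(Add(149, Add(113, 161)), -11), -515)) = Mul(-1, Pow(Add(-515, Add(Add(149, Add(113, 161)), -11)), -1)) = Mul(-1, Pow(Add(-515, Add(Add(149, 274), -11)), -1)) = Mul(-1, Pow(Add(-515, Add(423, -11)), -1)) = Mul(-1, Pow(Add(-515, 412), -1)) = Mul(-1, Pow(-103, -1)) = Mul(-1, Rational(-1, 103)) = Rational(1, 103)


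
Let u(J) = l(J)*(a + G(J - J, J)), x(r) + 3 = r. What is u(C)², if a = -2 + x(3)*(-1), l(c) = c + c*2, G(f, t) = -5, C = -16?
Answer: 112896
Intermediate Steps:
x(r) = -3 + r
l(c) = 3*c (l(c) = c + 2*c = 3*c)
a = -2 (a = -2 + (-3 + 3)*(-1) = -2 + 0*(-1) = -2 + 0 = -2)
u(J) = -21*J (u(J) = (3*J)*(-2 - 5) = (3*J)*(-7) = -21*J)
u(C)² = (-21*(-16))² = 336² = 112896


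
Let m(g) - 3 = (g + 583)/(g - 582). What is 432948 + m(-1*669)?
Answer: 541621787/1251 ≈ 4.3295e+5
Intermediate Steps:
m(g) = 3 + (583 + g)/(-582 + g) (m(g) = 3 + (g + 583)/(g - 582) = 3 + (583 + g)/(-582 + g))
432948 + m(-1*669) = 432948 + (-1163 + 4*(-1*669))/(-582 - 1*669) = 432948 + (-1163 + 4*(-669))/(-582 - 669) = 432948 + (-1163 - 2676)/(-1251) = 432948 - 1/1251*(-3839) = 432948 + 3839/1251 = 541621787/1251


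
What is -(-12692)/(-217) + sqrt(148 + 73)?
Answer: -12692/217 + sqrt(221) ≈ -43.622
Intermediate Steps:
-(-12692)/(-217) + sqrt(148 + 73) = -(-12692)*(-1)/217 + sqrt(221) = -38*334/217 + sqrt(221) = -12692/217 + sqrt(221)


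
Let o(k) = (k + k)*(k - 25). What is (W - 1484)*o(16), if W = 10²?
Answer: 398592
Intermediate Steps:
W = 100
o(k) = 2*k*(-25 + k) (o(k) = (2*k)*(-25 + k) = 2*k*(-25 + k))
(W - 1484)*o(16) = (100 - 1484)*(2*16*(-25 + 16)) = -2768*16*(-9) = -1384*(-288) = 398592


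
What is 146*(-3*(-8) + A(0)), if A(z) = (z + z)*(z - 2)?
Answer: 3504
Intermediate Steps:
A(z) = 2*z*(-2 + z) (A(z) = (2*z)*(-2 + z) = 2*z*(-2 + z))
146*(-3*(-8) + A(0)) = 146*(-3*(-8) + 2*0*(-2 + 0)) = 146*(24 + 2*0*(-2)) = 146*(24 + 0) = 146*24 = 3504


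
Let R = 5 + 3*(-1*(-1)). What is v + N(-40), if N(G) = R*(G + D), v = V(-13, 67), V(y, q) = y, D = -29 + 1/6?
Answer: -1691/3 ≈ -563.67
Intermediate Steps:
D = -173/6 (D = -29 + 1/6 = -173/6 ≈ -28.833)
v = -13
R = 8 (R = 5 + 3*1 = 5 + 3 = 8)
N(G) = -692/3 + 8*G (N(G) = 8*(G - 173/6) = 8*(-173/6 + G) = -692/3 + 8*G)
v + N(-40) = -13 + (-692/3 + 8*(-40)) = -13 + (-692/3 - 320) = -13 - 1652/3 = -1691/3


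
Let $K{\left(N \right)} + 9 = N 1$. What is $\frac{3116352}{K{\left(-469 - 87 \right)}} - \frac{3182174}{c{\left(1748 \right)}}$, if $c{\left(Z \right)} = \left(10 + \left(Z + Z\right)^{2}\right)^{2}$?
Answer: $- \frac{232757089165344035131}{42199262271370970} \approx -5515.7$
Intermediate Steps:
$c{\left(Z \right)} = \left(10 + 4 Z^{2}\right)^{2}$ ($c{\left(Z \right)} = \left(10 + \left(2 Z\right)^{2}\right)^{2} = \left(10 + 4 Z^{2}\right)^{2}$)
$K{\left(N \right)} = -9 + N$ ($K{\left(N \right)} = -9 + N 1 = -9 + N$)
$\frac{3116352}{K{\left(-469 - 87 \right)}} - \frac{3182174}{c{\left(1748 \right)}} = \frac{3116352}{-9 - 556} - \frac{3182174}{4 \left(5 + 2 \cdot 1748^{2}\right)^{2}} = \frac{3116352}{-9 - 556} - \frac{3182174}{4 \left(5 + 2 \cdot 3055504\right)^{2}} = \frac{3116352}{-9 - 556} - \frac{3182174}{4 \left(5 + 6111008\right)^{2}} = \frac{3116352}{-565} - \frac{3182174}{4 \cdot 6111013^{2}} = 3116352 \left(- \frac{1}{565}\right) - \frac{3182174}{4 \cdot 37344479886169} = - \frac{3116352}{565} - \frac{3182174}{149377919544676} = - \frac{3116352}{565} - \frac{1591087}{74688959772338} = - \frac{232757089165344035131}{42199262271370970}$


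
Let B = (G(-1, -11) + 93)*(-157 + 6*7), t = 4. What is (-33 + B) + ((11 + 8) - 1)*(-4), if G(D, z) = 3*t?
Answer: -12180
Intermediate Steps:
G(D, z) = 12 (G(D, z) = 3*4 = 12)
B = -12075 (B = (12 + 93)*(-157 + 6*7) = 105*(-157 + 42) = 105*(-115) = -12075)
(-33 + B) + ((11 + 8) - 1)*(-4) = (-33 - 12075) + ((11 + 8) - 1)*(-4) = -12108 + (19 - 1)*(-4) = -12108 + 18*(-4) = -12108 - 72 = -12180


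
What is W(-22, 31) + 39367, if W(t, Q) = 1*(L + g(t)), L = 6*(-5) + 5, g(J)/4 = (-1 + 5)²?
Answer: 39406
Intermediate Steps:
g(J) = 64 (g(J) = 4*(-1 + 5)² = 4*4² = 4*16 = 64)
L = -25 (L = -30 + 5 = -25)
W(t, Q) = 39 (W(t, Q) = 1*(-25 + 64) = 1*39 = 39)
W(-22, 31) + 39367 = 39 + 39367 = 39406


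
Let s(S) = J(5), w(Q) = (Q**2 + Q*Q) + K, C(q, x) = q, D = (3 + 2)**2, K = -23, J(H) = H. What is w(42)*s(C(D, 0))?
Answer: 17525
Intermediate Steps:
D = 25 (D = 5**2 = 25)
w(Q) = -23 + 2*Q**2 (w(Q) = (Q**2 + Q*Q) - 23 = (Q**2 + Q**2) - 23 = 2*Q**2 - 23 = -23 + 2*Q**2)
s(S) = 5
w(42)*s(C(D, 0)) = (-23 + 2*42**2)*5 = (-23 + 2*1764)*5 = (-23 + 3528)*5 = 3505*5 = 17525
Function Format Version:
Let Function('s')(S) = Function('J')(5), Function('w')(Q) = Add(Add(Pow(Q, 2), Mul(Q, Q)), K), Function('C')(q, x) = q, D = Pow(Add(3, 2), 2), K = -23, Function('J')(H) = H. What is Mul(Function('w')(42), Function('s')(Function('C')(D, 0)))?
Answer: 17525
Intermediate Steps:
D = 25 (D = Pow(5, 2) = 25)
Function('w')(Q) = Add(-23, Mul(2, Pow(Q, 2))) (Function('w')(Q) = Add(Add(Pow(Q, 2), Mul(Q, Q)), -23) = Add(Add(Pow(Q, 2), Pow(Q, 2)), -23) = Add(Mul(2, Pow(Q, 2)), -23) = Add(-23, Mul(2, Pow(Q, 2))))
Function('s')(S) = 5
Mul(Function('w')(42), Function('s')(Function('C')(D, 0))) = Mul(Add(-23, Mul(2, Pow(42, 2))), 5) = Mul(Add(-23, Mul(2, 1764)), 5) = Mul(Add(-23, 3528), 5) = Mul(3505, 5) = 17525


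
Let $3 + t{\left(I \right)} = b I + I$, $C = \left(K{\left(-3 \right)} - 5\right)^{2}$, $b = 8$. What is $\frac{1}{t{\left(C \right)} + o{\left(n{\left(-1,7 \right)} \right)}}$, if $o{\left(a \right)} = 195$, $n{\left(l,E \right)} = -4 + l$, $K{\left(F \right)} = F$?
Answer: $\frac{1}{768} \approx 0.0013021$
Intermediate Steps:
$C = 64$ ($C = \left(-3 - 5\right)^{2} = \left(-8\right)^{2} = 64$)
$t{\left(I \right)} = -3 + 9 I$ ($t{\left(I \right)} = -3 + \left(8 I + I\right) = -3 + 9 I$)
$\frac{1}{t{\left(C \right)} + o{\left(n{\left(-1,7 \right)} \right)}} = \frac{1}{\left(-3 + 9 \cdot 64\right) + 195} = \frac{1}{\left(-3 + 576\right) + 195} = \frac{1}{573 + 195} = \frac{1}{768}$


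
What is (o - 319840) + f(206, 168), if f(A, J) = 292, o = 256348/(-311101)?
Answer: -99411958696/311101 ≈ -3.1955e+5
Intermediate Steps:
o = -256348/311101 (o = 256348*(-1/311101) = -256348/311101 ≈ -0.82400)
(o - 319840) + f(206, 168) = (-256348/311101 - 319840) + 292 = -99502800188/311101 + 292 = -99411958696/311101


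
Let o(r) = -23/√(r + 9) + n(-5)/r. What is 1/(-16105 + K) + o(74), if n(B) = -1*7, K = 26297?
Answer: -35635/377104 - 23*√83/83 ≈ -2.6191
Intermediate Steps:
n(B) = -7
o(r) = -23/√(9 + r) - 7/r (o(r) = -23/√(r + 9) - 7/r = -23/√(9 + r) - 7/r)
1/(-16105 + K) + o(74) = 1/(-16105 + 26297) + (-23/√(9 + 74) - 7/74) = 1/10192 + (-23*√83/83 - 7*1/74) = 1/10192 + (-23*√83/83 - 7/74) = 1/10192 + (-7/74 - 23*√83/83) = -35635/377104 - 23*√83/83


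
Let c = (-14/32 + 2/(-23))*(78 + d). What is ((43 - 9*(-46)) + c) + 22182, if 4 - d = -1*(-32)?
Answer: 4160751/184 ≈ 22613.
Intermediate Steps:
d = -28 (d = 4 - (-1)*(-32) = 4 - 1*32 = 4 - 32 = -28)
c = -4825/184 (c = (-14/32 + 2/(-23))*(78 - 28) = (-14*1/32 + 2*(-1/23))*50 = (-7/16 - 2/23)*50 = -193/368*50 = -4825/184 ≈ -26.223)
((43 - 9*(-46)) + c) + 22182 = ((43 - 9*(-46)) - 4825/184) + 22182 = ((43 + 414) - 4825/184) + 22182 = (457 - 4825/184) + 22182 = 79263/184 + 22182 = 4160751/184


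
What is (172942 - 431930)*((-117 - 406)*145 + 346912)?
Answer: -70205690076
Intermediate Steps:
(172942 - 431930)*((-117 - 406)*145 + 346912) = -258988*(-523*145 + 346912) = -258988*(-75835 + 346912) = -258988*271077 = -70205690076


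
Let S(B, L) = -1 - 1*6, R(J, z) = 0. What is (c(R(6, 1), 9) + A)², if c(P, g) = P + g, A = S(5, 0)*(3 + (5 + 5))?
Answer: 6724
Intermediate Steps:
S(B, L) = -7 (S(B, L) = -1 - 6 = -7)
A = -91 (A = -7*(3 + (5 + 5)) = -7*(3 + 10) = -7*13 = -91)
(c(R(6, 1), 9) + A)² = ((0 + 9) - 91)² = (9 - 91)² = (-82)² = 6724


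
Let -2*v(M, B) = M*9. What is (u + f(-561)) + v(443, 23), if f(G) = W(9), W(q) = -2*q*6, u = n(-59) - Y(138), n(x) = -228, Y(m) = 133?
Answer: -4925/2 ≈ -2462.5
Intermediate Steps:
v(M, B) = -9*M/2 (v(M, B) = -M*9/2 = -9*M/2)
u = -361 (u = -228 - 1*133 = -228 - 133 = -361)
W(q) = -12*q
f(G) = -108 (f(G) = -12*9 = -108)
(u + f(-561)) + v(443, 23) = (-361 - 108) - 9/2*443 = -469 - 3987/2 = -4925/2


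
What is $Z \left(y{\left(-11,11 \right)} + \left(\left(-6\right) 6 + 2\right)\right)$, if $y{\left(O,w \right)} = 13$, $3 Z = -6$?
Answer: $42$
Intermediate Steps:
$Z = -2$ ($Z = \frac{1}{3} \left(-6\right) = -2$)
$Z \left(y{\left(-11,11 \right)} + \left(\left(-6\right) 6 + 2\right)\right) = - 2 \left(13 + \left(\left(-6\right) 6 + 2\right)\right) = - 2 \left(13 + \left(-36 + 2\right)\right) = - 2 \left(13 - 34\right) = \left(-2\right) \left(-21\right) = 42$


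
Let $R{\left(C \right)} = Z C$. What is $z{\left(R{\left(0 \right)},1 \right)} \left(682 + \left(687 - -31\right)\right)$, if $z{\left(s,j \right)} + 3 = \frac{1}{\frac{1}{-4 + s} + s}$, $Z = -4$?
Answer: $-9800$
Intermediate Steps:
$R{\left(C \right)} = - 4 C$
$z{\left(s,j \right)} = -3 + \frac{1}{s + \frac{1}{-4 + s}}$ ($z{\left(s,j \right)} = -3 + \frac{1}{\frac{1}{-4 + s} + s} = -3 + \frac{1}{s + \frac{1}{-4 + s}}$)
$z{\left(R{\left(0 \right)},1 \right)} \left(682 + \left(687 - -31\right)\right) = \frac{-7 - 3 \left(\left(-4\right) 0\right)^{2} + 13 \left(\left(-4\right) 0\right)}{1 + \left(\left(-4\right) 0\right)^{2} - 4 \left(\left(-4\right) 0\right)} \left(682 + \left(687 - -31\right)\right) = \frac{-7 - 3 \cdot 0^{2} + 13 \cdot 0}{1 + 0^{2} - 0} \left(682 + \left(687 + 31\right)\right) = \frac{-7 - 0 + 0}{1 + 0 + 0} \left(682 + 718\right) = \frac{-7 + 0 + 0}{1} \cdot 1400 = 1 \left(-7\right) 1400 = \left(-7\right) 1400 = -9800$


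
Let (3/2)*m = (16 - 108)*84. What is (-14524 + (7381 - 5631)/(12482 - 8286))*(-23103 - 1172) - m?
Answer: 739681638071/2098 ≈ 3.5257e+8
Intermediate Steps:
m = -5152 (m = 2*((16 - 108)*84)/3 = 2*(-92*84)/3 = (2/3)*(-7728) = -5152)
(-14524 + (7381 - 5631)/(12482 - 8286))*(-23103 - 1172) - m = (-14524 + (7381 - 5631)/(12482 - 8286))*(-23103 - 1172) - 1*(-5152) = (-14524 + 1750/4196)*(-24275) + 5152 = (-14524 + 1750*(1/4196))*(-24275) + 5152 = (-14524 + 875/2098)*(-24275) + 5152 = -30470477/2098*(-24275) + 5152 = 739670829175/2098 + 5152 = 739681638071/2098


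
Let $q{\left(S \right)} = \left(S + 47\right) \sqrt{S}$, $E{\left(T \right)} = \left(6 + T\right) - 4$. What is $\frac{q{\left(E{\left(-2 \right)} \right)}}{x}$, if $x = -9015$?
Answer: $0$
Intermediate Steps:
$E{\left(T \right)} = 2 + T$
$q{\left(S \right)} = \sqrt{S} \left(47 + S\right)$ ($q{\left(S \right)} = \left(47 + S\right) \sqrt{S} = \sqrt{S} \left(47 + S\right)$)
$\frac{q{\left(E{\left(-2 \right)} \right)}}{x} = \frac{\sqrt{2 - 2} \left(47 + \left(2 - 2\right)\right)}{-9015} = \sqrt{0} \left(47 + 0\right) \left(- \frac{1}{9015}\right) = 0 \cdot 47 \left(- \frac{1}{9015}\right) = 0 \left(- \frac{1}{9015}\right) = 0$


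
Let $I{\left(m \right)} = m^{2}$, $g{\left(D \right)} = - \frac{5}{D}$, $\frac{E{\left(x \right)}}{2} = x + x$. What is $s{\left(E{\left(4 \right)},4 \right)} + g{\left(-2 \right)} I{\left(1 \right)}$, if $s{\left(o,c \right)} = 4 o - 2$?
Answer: $\frac{129}{2} \approx 64.5$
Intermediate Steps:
$E{\left(x \right)} = 4 x$ ($E{\left(x \right)} = 2 \left(x + x\right) = 2 \cdot 2 x = 4 x$)
$s{\left(o,c \right)} = -2 + 4 o$
$s{\left(E{\left(4 \right)},4 \right)} + g{\left(-2 \right)} I{\left(1 \right)} = \left(-2 + 4 \cdot 4 \cdot 4\right) + - \frac{5}{-2} \cdot 1^{2} = \left(-2 + 4 \cdot 16\right) + \left(-5\right) \left(- \frac{1}{2}\right) 1 = \left(-2 + 64\right) + \frac{5}{2} \cdot 1 = 62 + \frac{5}{2} = \frac{129}{2}$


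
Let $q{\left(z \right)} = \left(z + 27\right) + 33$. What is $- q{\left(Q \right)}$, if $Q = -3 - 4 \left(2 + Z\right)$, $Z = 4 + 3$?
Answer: $-21$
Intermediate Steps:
$Z = 7$
$Q = -39$ ($Q = -3 - 4 \left(2 + 7\right) = -3 - 36 = -39$)
$q{\left(z \right)} = 60 + z$ ($q{\left(z \right)} = \left(27 + z\right) + 33 = 60 + z$)
$- q{\left(Q \right)} = - (60 - 39) = \left(-1\right) 21 = -21$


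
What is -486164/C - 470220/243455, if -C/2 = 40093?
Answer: 8065399570/1952168263 ≈ 4.1315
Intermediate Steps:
C = -80186 (C = -2*40093 = -80186)
-486164/C - 470220/243455 = -486164/(-80186) - 470220/243455 = -486164*(-1/80186) - 470220*1/243455 = 243082/40093 - 94044/48691 = 8065399570/1952168263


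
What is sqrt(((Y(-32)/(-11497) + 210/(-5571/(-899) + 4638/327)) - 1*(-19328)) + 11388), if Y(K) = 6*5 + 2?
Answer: sqrt(330582489397712085713970)/3280082603 ≈ 175.29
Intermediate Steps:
Y(K) = 32 (Y(K) = 30 + 2 = 32)
sqrt(((Y(-32)/(-11497) + 210/(-5571/(-899) + 4638/327)) - 1*(-19328)) + 11388) = sqrt(((32/(-11497) + 210/(-5571/(-899) + 4638/327)) - 1*(-19328)) + 11388) = sqrt(((32*(-1/11497) + 210/(-5571*(-1/899) + 4638*(1/327))) + 19328) + 11388) = sqrt(((-32/11497 + 210/(5571/899 + 1546/109)) + 19328) + 11388) = sqrt(((-32/11497 + 210/(1997093/97991)) + 19328) + 11388) = sqrt(((-32/11497 + 210*(97991/1997093)) + 19328) + 11388) = sqrt(((-32/11497 + 2939730/285299) + 19328) + 11388) = sqrt((33788946242/3280082603 + 19328) + 11388) = sqrt(63431225497026/3280082603 + 11388) = sqrt(100784806179990/3280082603) = sqrt(330582489397712085713970)/3280082603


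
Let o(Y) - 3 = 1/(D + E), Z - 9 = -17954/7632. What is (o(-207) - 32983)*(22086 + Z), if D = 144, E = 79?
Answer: -68892044878853/94552 ≈ -7.2861e+8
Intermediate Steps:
Z = 25367/3816 (Z = 9 - 17954/7632 = 9 - 17954*1/7632 = 9 - 8977/3816 = 25367/3816 ≈ 6.6475)
o(Y) = 670/223 (o(Y) = 3 + 1/(144 + 79) = 3 + 1/223 = 670/223)
(o(-207) - 32983)*(22086 + Z) = (670/223 - 32983)*(22086 + 25367/3816) = -7354539/223*84305543/3816 = -68892044878853/94552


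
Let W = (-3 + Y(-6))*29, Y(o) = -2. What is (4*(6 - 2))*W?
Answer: -2320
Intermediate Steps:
W = -145 (W = (-3 - 2)*29 = -5*29 = -145)
(4*(6 - 2))*W = (4*(6 - 2))*(-145) = (4*4)*(-145) = 16*(-145) = -2320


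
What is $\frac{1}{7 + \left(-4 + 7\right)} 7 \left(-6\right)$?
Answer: $- \frac{21}{5} \approx -4.2$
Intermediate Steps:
$\frac{1}{7 + \left(-4 + 7\right)} 7 \left(-6\right) = \frac{1}{7 + 3} \cdot 7 \left(-6\right) = \frac{1}{10} \cdot 7 \left(-6\right) = \frac{7}{10} \left(-6\right) = - \frac{21}{5}$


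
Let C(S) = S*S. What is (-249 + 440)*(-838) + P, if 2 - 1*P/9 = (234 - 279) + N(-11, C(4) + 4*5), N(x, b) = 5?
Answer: -159680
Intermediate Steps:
C(S) = S²
P = 378 (P = 18 - 9*((234 - 279) + 5) = 18 - 9*(-45 + 5) = 18 - 9*(-40) = 18 + 360 = 378)
(-249 + 440)*(-838) + P = (-249 + 440)*(-838) + 378 = 191*(-838) + 378 = -160058 + 378 = -159680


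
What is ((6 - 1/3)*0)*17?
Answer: 0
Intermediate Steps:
((6 - 1/3)*0)*17 = ((6 - 1*⅓)*0)*17 = ((6 - ⅓)*0)*17 = ((17/3)*0)*17 = 0*17 = 0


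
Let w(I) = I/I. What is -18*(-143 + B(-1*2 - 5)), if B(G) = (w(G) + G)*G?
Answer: 1818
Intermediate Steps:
w(I) = 1
B(G) = G*(1 + G) (B(G) = (1 + G)*G = G*(1 + G))
-18*(-143 + B(-1*2 - 5)) = -18*(-143 + (-1*2 - 5)*(1 + (-1*2 - 5))) = -18*(-143 + (-2 - 5)*(1 + (-2 - 5))) = -18*(-143 - 7*(1 - 7)) = -18*(-143 - 7*(-6)) = -18*(-143 + 42) = -18*(-101) = 1818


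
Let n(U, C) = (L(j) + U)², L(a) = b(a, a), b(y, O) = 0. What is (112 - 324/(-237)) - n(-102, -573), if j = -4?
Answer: -812960/79 ≈ -10291.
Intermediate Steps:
L(a) = 0
n(U, C) = U² (n(U, C) = (0 + U)² = U²)
(112 - 324/(-237)) - n(-102, -573) = (112 - 324/(-237)) - 1*(-102)² = (112 - 324*(-1/237)) - 1*10404 = (112 + 108/79) - 10404 = 8956/79 - 10404 = -812960/79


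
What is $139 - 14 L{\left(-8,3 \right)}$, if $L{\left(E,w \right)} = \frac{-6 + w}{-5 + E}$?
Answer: $\frac{1765}{13} \approx 135.77$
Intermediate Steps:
$L{\left(E,w \right)} = \frac{-6 + w}{-5 + E}$
$139 - 14 L{\left(-8,3 \right)} = 139 - 14 \frac{-6 + 3}{-5 - 8} = 139 - 14 \frac{1}{-13} \left(-3\right) = 139 - 14 \left(\left(- \frac{1}{13}\right) \left(-3\right)\right) = 139 - \frac{42}{13} = \frac{1765}{13}$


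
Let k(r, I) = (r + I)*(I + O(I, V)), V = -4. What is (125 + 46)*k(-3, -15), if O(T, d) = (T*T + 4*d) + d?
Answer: -584820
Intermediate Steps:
O(T, d) = T² + 5*d (O(T, d) = (T² + 4*d) + d = T² + 5*d)
k(r, I) = (I + r)*(-20 + I + I²) (k(r, I) = (r + I)*(I + (I² + 5*(-4))) = (I + r)*(I + (I² - 20)) = (I + r)*(I + (-20 + I²)) = (I + r)*(-20 + I + I²))
(125 + 46)*k(-3, -15) = (125 + 46)*((-15)² - 15*(-3) - 15*(-20 + (-15)²) - 3*(-20 + (-15)²)) = 171*(225 + 45 - 15*(-20 + 225) - 3*(-20 + 225)) = 171*(225 + 45 - 15*205 - 3*205) = 171*(225 + 45 - 3075 - 615) = 171*(-3420) = -584820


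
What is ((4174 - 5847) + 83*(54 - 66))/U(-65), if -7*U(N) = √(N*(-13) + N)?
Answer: 18683*√195/390 ≈ 668.96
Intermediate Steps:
U(N) = -2*√3*√(-N)/7 (U(N) = -√(N*(-13) + N)/7 = -√(-13*N + N)/7 = -2*√3*√(-N)/7)
((4174 - 5847) + 83*(54 - 66))/U(-65) = ((4174 - 5847) + 83*(54 - 66))/((-2*√3*√(-1*(-65))/7)) = (-1673 + 83*(-12))/((-2*√3*√65/7)) = (-1673 - 996)/((-2*√195/7)) = -(-18683)*√195/390 = 18683*√195/390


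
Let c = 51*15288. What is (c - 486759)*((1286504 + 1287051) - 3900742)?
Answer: -388771560723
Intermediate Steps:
c = 779688
(c - 486759)*((1286504 + 1287051) - 3900742) = (779688 - 486759)*((1286504 + 1287051) - 3900742) = 292929*(2573555 - 3900742) = 292929*(-1327187) = -388771560723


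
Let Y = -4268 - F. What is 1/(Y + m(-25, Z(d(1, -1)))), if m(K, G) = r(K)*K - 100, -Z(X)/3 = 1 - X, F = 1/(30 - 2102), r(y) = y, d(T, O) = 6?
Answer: -2072/7755495 ≈ -0.00026717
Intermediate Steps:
F = -1/2072 (F = 1/(-2072) = -1/2072 ≈ -0.00048263)
Z(X) = -3 + 3*X (Z(X) = -3*(1 - X) = -3 + 3*X)
m(K, G) = -100 + K² (m(K, G) = K*K - 100 = K² - 100 = -100 + K²)
Y = -8843295/2072 (Y = -4268 - 1*(-1/2072) = -4268 + 1/2072 = -8843295/2072 ≈ -4268.0)
1/(Y + m(-25, Z(d(1, -1)))) = 1/(-8843295/2072 + (-100 + (-25)²)) = 1/(-8843295/2072 + (-100 + 625)) = 1/(-8843295/2072 + 525) = 1/(-7755495/2072) = -2072/7755495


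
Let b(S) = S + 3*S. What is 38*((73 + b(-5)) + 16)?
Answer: 2622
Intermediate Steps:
b(S) = 4*S
38*((73 + b(-5)) + 16) = 38*((73 + 4*(-5)) + 16) = 38*((73 - 20) + 16) = 38*(53 + 16) = 38*69 = 2622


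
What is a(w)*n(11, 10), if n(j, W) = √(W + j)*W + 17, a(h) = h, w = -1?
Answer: -17 - 10*√21 ≈ -62.826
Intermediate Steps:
n(j, W) = 17 + W*√(W + j) (n(j, W) = W*√(W + j) + 17 = 17 + W*√(W + j))
a(w)*n(11, 10) = -(17 + 10*√(10 + 11)) = -(17 + 10*√21) = -17 - 10*√21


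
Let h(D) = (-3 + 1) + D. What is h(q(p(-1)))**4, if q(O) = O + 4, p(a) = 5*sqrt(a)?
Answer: 41 - 840*I ≈ 41.0 - 840.0*I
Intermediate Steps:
q(O) = 4 + O
h(D) = -2 + D
h(q(p(-1)))**4 = (-2 + (4 + 5*sqrt(-1)))**4 = (-2 + (4 + 5*I))**4 = (2 + 5*I)**4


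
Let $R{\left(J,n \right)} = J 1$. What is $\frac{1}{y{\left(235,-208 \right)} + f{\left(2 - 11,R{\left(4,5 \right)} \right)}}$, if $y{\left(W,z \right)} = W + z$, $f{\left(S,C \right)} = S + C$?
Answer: $\frac{1}{22} \approx 0.045455$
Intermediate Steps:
$R{\left(J,n \right)} = J$
$f{\left(S,C \right)} = C + S$
$\frac{1}{y{\left(235,-208 \right)} + f{\left(2 - 11,R{\left(4,5 \right)} \right)}} = \frac{1}{\left(235 - 208\right) + \left(4 + \left(2 - 11\right)\right)} = \frac{1}{27 + \left(4 + \left(2 - 11\right)\right)} = \frac{1}{27 + \left(4 - 9\right)} = \frac{1}{27 - 5} = \frac{1}{22}$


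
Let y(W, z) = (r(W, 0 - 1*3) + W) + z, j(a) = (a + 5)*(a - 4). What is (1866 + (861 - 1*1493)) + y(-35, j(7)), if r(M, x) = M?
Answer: 1200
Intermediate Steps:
j(a) = (-4 + a)*(5 + a) (j(a) = (5 + a)*(-4 + a) = (-4 + a)*(5 + a))
y(W, z) = z + 2*W (y(W, z) = (W + W) + z = 2*W + z = z + 2*W)
(1866 + (861 - 1*1493)) + y(-35, j(7)) = (1866 + (861 - 1*1493)) + ((-20 + 7 + 7²) + 2*(-35)) = (1866 + (861 - 1493)) + ((-20 + 7 + 49) - 70) = (1866 - 632) + (36 - 70) = 1234 - 34 = 1200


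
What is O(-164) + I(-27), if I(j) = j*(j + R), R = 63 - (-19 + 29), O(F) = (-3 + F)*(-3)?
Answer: -201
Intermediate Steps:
O(F) = 9 - 3*F
R = 53 (R = 63 - 1*10 = 63 - 10 = 53)
I(j) = j*(53 + j) (I(j) = j*(j + 53) = j*(53 + j))
O(-164) + I(-27) = (9 - 3*(-164)) - 27*(53 - 27) = (9 + 492) - 27*26 = 501 - 702 = -201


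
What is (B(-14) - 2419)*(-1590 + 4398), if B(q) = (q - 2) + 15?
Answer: -6795360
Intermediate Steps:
B(q) = 13 + q (B(q) = (-2 + q) + 15 = 13 + q)
(B(-14) - 2419)*(-1590 + 4398) = ((13 - 14) - 2419)*(-1590 + 4398) = (-1 - 2419)*2808 = -2420*2808 = -6795360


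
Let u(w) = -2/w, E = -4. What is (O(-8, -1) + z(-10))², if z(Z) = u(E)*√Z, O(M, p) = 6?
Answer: (12 + I*√10)²/4 ≈ 33.5 + 18.974*I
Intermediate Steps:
z(Z) = √Z/2 (z(Z) = (-2/(-4))*√Z = (-2*(-¼))*√Z = √Z/2)
(O(-8, -1) + z(-10))² = (6 + √(-10)/2)² = (6 + (I*√10)/2)² = (6 + I*√10/2)²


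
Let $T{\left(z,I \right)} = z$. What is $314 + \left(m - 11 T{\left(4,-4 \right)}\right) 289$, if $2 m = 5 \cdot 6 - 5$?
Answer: $- \frac{17579}{2} \approx -8789.5$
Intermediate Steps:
$m = \frac{25}{2}$ ($m = \frac{5 \cdot 6 - 5}{2} = \frac{30 - 5}{2} = \frac{1}{2} \cdot 25 = \frac{25}{2} \approx 12.5$)
$314 + \left(m - 11 T{\left(4,-4 \right)}\right) 289 = 314 + \left(\frac{25}{2} - 44\right) 289 = 314 - \frac{18207}{2} = - \frac{17579}{2}$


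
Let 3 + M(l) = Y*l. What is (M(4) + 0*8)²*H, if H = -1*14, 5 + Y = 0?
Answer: -7406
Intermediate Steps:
Y = -5 (Y = -5 + 0 = -5)
M(l) = -3 - 5*l
H = -14
(M(4) + 0*8)²*H = ((-3 - 5*4) + 0*8)²*(-14) = ((-3 - 20) + 0)²*(-14) = (-23 + 0)²*(-14) = (-23)²*(-14) = 529*(-14) = -7406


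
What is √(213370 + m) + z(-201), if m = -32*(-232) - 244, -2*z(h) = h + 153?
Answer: 24 + 5*√8822 ≈ 493.63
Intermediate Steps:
z(h) = -153/2 - h/2 (z(h) = -(h + 153)/2 = -(153 + h)/2 = -153/2 - h/2)
m = 7180 (m = 7424 - 244 = 7180)
√(213370 + m) + z(-201) = √(213370 + 7180) + (-153/2 - ½*(-201)) = √220550 + (-153/2 + 201/2) = 5*√8822 + 24 = 24 + 5*√8822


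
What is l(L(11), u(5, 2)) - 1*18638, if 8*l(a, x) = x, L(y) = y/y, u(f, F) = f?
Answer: -149099/8 ≈ -18637.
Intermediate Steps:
L(y) = 1
l(a, x) = x/8
l(L(11), u(5, 2)) - 1*18638 = (1/8)*5 - 1*18638 = 5/8 - 18638 = -149099/8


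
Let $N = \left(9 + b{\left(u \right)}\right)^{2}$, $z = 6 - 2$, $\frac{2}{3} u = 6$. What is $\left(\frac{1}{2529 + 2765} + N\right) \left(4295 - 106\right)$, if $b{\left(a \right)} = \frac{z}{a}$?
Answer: $\frac{160226028659}{428814} \approx 3.7365 \cdot 10^{5}$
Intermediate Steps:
$u = 9$ ($u = \frac{3}{2} \cdot 6 = 9$)
$z = 4$ ($z = 6 - 2 = 4$)
$b{\left(a \right)} = \frac{4}{a}$
$N = \frac{7225}{81}$ ($N = \left(9 + \frac{4}{9}\right)^{2} = \left(\frac{85}{9}\right)^{2} = \frac{7225}{81} \approx 89.198$)
$\left(\frac{1}{2529 + 2765} + N\right) \left(4295 - 106\right) = \left(\frac{1}{2529 + 2765} + \frac{7225}{81}\right) \left(4295 - 106\right) = \left(\frac{1}{5294} + \frac{7225}{81}\right) 4189 = \frac{38249231}{428814} \cdot 4189 = \frac{160226028659}{428814}$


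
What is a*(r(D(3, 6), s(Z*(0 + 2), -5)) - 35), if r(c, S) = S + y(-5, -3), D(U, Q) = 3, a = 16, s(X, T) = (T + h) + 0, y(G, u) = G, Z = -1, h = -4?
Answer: -784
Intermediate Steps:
s(X, T) = -4 + T (s(X, T) = (T - 4) + 0 = (-4 + T) + 0 = -4 + T)
r(c, S) = -5 + S (r(c, S) = S - 5 = -5 + S)
a*(r(D(3, 6), s(Z*(0 + 2), -5)) - 35) = 16*((-5 + (-4 - 5)) - 35) = 16*((-5 - 9) - 35) = 16*(-14 - 35) = 16*(-49) = -784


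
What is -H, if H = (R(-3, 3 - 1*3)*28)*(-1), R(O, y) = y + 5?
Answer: 140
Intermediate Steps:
R(O, y) = 5 + y
H = -140 (H = ((5 + (3 - 1*3))*28)*(-1) = ((5 + (3 - 3))*28)*(-1) = ((5 + 0)*28)*(-1) = (5*28)*(-1) = 140*(-1) = -140)
-H = -1*(-140) = 140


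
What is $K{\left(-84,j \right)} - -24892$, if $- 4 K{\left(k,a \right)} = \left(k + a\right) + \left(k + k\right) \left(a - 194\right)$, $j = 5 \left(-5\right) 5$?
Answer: $\frac{46185}{4} \approx 11546.0$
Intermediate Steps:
$j = -125$ ($j = \left(-25\right) 5 = -125$)
$K{\left(k,a \right)} = - \frac{a}{4} - \frac{k}{4} - \frac{k \left(-194 + a\right)}{2}$ ($K{\left(k,a \right)} = - \frac{\left(k + a\right) + \left(k + k\right) \left(a - 194\right)}{4} = - \frac{\left(a + k\right) + 2 k \left(-194 + a\right)}{4} = - \frac{a + k + 2 k \left(-194 + a\right)}{4} = - \frac{a}{4} - \frac{k}{4} - \frac{k \left(-194 + a\right)}{2}$)
$K{\left(-84,j \right)} - -24892 = \left(\left(- \frac{1}{4}\right) \left(-125\right) + \frac{387}{4} \left(-84\right) - \left(- \frac{125}{2}\right) \left(-84\right)\right) - -24892 = \left(\frac{125}{4} - 8127 - 5250\right) + 24892 = - \frac{53383}{4} + 24892 = \frac{46185}{4}$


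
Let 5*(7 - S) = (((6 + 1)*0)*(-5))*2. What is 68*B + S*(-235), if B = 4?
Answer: -1373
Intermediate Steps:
S = 7 (S = 7 - ((6 + 1)*0)*(-5)*2/5 = 7 - (7*0)*(-5)*2/5 = 7 - 0*(-5)*2/5 = 7 - 0*2 = 7 - ⅕*0 = 7 + 0 = 7)
68*B + S*(-235) = 68*4 + 7*(-235) = 272 - 1645 = -1373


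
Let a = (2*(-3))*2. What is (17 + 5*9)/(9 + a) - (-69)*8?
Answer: 1594/3 ≈ 531.33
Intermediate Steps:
a = -12 (a = -6*2 = -12)
(17 + 5*9)/(9 + a) - (-69)*8 = (17 + 5*9)/(9 - 12) - (-69)*8 = (17 + 45)/(-3) - 23*(-24) = 62*(-1/3) + 552 = -62/3 + 552 = 1594/3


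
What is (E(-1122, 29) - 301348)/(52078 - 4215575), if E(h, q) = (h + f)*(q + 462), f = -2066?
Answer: 1866656/4163497 ≈ 0.44834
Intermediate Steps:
E(h, q) = (-2066 + h)*(462 + q) (E(h, q) = (h - 2066)*(q + 462) = (-2066 + h)*(462 + q))
(E(-1122, 29) - 301348)/(52078 - 4215575) = ((-954492 - 2066*29 + 462*(-1122) - 1122*29) - 301348)/(52078 - 4215575) = ((-954492 - 59914 - 518364 - 32538) - 301348)/(-4163497) = (-1565308 - 301348)*(-1/4163497) = -1866656*(-1/4163497) = 1866656/4163497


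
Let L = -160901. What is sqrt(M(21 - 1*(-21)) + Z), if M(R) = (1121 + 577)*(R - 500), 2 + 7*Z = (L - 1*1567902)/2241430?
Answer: I*sqrt(191447555650771555030)/15690010 ≈ 881.86*I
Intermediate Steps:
Z = -6211663/15690010 (Z = -2/7 + ((-160901 - 1*1567902)/2241430)/7 = -2/7 + ((-160901 - 1567902)*(1/2241430))/7 = -2/7 + (-1728803*1/2241430)/7 = -2/7 + (1/7)*(-1728803/2241430) = -2/7 - 1728803/15690010 = -6211663/15690010 ≈ -0.39590)
M(R) = -849000 + 1698*R (M(R) = 1698*(-500 + R) = -849000 + 1698*R)
sqrt(M(21 - 1*(-21)) + Z) = sqrt((-849000 + 1698*(21 - 1*(-21))) - 6211663/15690010) = sqrt((-849000 + 1698*(21 + 21)) - 6211663/15690010) = sqrt((-849000 + 1698*42) - 6211663/15690010) = sqrt((-849000 + 71316) - 6211663/15690010) = sqrt(-777684 - 6211663/15690010) = sqrt(-12201875948503/15690010) = I*sqrt(191447555650771555030)/15690010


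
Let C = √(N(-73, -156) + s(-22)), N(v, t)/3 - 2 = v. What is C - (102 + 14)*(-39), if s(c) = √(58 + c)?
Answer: 4524 + 3*I*√23 ≈ 4524.0 + 14.387*I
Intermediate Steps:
N(v, t) = 6 + 3*v
C = 3*I*√23 (C = √((6 + 3*(-73)) + √(58 - 22)) = √((6 - 219) + √36) = √(-213 + 6) = √(-207) = 3*I*√23 ≈ 14.387*I)
C - (102 + 14)*(-39) = 3*I*√23 - (102 + 14)*(-39) = 3*I*√23 - 116*(-39) = 3*I*√23 - 1*(-4524) = 3*I*√23 + 4524 = 4524 + 3*I*√23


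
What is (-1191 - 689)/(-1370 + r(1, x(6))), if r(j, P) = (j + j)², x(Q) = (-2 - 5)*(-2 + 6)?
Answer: 940/683 ≈ 1.3763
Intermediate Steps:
x(Q) = -28 (x(Q) = -7*4 = -28)
r(j, P) = 4*j² (r(j, P) = (2*j)² = 4*j²)
(-1191 - 689)/(-1370 + r(1, x(6))) = (-1191 - 689)/(-1370 + 4*1²) = -1880/(-1370 + 4*1) = -1880/(-1370 + 4) = -1880/(-1366) = -1880*(-1/1366) = 940/683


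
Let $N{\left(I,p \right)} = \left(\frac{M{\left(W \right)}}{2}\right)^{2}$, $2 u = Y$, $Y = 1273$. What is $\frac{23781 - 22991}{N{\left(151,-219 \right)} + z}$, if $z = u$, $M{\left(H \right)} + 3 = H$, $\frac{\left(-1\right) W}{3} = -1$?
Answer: $\frac{1580}{1273} \approx 1.2412$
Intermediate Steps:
$W = 3$ ($W = \left(-3\right) \left(-1\right) = 3$)
$M{\left(H \right)} = -3 + H$
$u = \frac{1273}{2}$ ($u = \frac{1}{2} \cdot 1273 = \frac{1273}{2} \approx 636.5$)
$z = \frac{1273}{2} \approx 636.5$
$N{\left(I,p \right)} = 0$ ($N{\left(I,p \right)} = \left(\frac{-3 + 3}{2}\right)^{2} = \left(0 \cdot \frac{1}{2}\right)^{2} = 0^{2} = 0$)
$\frac{23781 - 22991}{N{\left(151,-219 \right)} + z} = \frac{23781 - 22991}{0 + \frac{1273}{2}} = \frac{790}{\frac{1273}{2}} = 790 \cdot \frac{2}{1273} = \frac{1580}{1273}$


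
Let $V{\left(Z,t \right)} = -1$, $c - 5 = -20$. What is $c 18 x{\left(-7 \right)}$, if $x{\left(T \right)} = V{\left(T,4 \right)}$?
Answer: $270$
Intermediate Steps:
$c = -15$ ($c = 5 - 20 = -15$)
$x{\left(T \right)} = -1$
$c 18 x{\left(-7 \right)} = \left(-15\right) 18 \left(-1\right) = \left(-270\right) \left(-1\right) = 270$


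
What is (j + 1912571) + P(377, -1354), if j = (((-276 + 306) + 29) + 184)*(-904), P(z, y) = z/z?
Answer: 1692900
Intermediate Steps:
P(z, y) = 1
j = -219672 (j = ((30 + 29) + 184)*(-904) = (59 + 184)*(-904) = 243*(-904) = -219672)
(j + 1912571) + P(377, -1354) = (-219672 + 1912571) + 1 = 1692899 + 1 = 1692900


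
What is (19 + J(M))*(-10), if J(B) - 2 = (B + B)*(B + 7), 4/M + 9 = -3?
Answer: -1490/9 ≈ -165.56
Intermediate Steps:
M = -⅓ (M = 4/(-9 - 3) = 4/(-12) = 4*(-1/12) = -⅓ ≈ -0.33333)
J(B) = 2 + 2*B*(7 + B) (J(B) = 2 + (B + B)*(B + 7) = 2 + (2*B)*(7 + B) = 2 + 2*B*(7 + B))
(19 + J(M))*(-10) = (19 + (2 + 2*(-⅓)² + 14*(-⅓)))*(-10) = (19 + (2 + 2*(⅑) - 14/3))*(-10) = (19 + (2 + 2/9 - 14/3))*(-10) = (19 - 22/9)*(-10) = (149/9)*(-10) = -1490/9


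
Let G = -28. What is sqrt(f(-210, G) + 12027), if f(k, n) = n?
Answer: 13*sqrt(71) ≈ 109.54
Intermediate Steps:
sqrt(f(-210, G) + 12027) = sqrt(-28 + 12027) = sqrt(11999) = 13*sqrt(71)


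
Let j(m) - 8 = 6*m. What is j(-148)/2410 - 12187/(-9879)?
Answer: 2067715/2380839 ≈ 0.86848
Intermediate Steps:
j(m) = 8 + 6*m
j(-148)/2410 - 12187/(-9879) = (8 + 6*(-148))/2410 - 12187/(-9879) = (8 - 888)*(1/2410) - 12187*(-1/9879) = -880*1/2410 + 12187/9879 = -88/241 + 12187/9879 = 2067715/2380839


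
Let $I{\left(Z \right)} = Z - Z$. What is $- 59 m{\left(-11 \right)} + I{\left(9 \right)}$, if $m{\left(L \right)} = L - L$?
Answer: $0$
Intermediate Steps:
$I{\left(Z \right)} = 0$
$m{\left(L \right)} = 0$
$- 59 m{\left(-11 \right)} + I{\left(9 \right)} = \left(-59\right) 0 + 0 = 0 + 0 = 0$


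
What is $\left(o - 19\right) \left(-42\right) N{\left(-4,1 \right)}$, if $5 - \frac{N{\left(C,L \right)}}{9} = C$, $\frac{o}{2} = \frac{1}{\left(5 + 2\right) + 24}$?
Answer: $\frac{1996974}{31} \approx 64419.0$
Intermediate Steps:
$o = \frac{2}{31}$ ($o = \frac{2}{\left(5 + 2\right) + 24} = \frac{2}{7 + 24} = \frac{2}{31} \approx 0.064516$)
$N{\left(C,L \right)} = 45 - 9 C$
$\left(o - 19\right) \left(-42\right) N{\left(-4,1 \right)} = \left(\frac{2}{31} - 19\right) \left(-42\right) \left(45 - -36\right) = \left(\frac{2}{31} - 19\right) \left(-42\right) \left(45 + 36\right) = \left(- \frac{587}{31}\right) \left(-42\right) 81 = \frac{24654}{31} \cdot 81 = \frac{1996974}{31}$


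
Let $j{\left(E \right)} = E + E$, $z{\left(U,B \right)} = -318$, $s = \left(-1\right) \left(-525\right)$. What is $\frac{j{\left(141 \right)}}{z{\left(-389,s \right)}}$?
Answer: $- \frac{47}{53} \approx -0.88679$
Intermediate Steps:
$s = 525$
$j{\left(E \right)} = 2 E$
$\frac{j{\left(141 \right)}}{z{\left(-389,s \right)}} = \frac{2 \cdot 141}{-318} = 282 \left(- \frac{1}{318}\right) = - \frac{47}{53}$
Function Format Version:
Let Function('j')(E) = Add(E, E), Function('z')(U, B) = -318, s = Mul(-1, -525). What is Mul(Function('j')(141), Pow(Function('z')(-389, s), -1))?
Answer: Rational(-47, 53) ≈ -0.88679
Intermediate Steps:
s = 525
Function('j')(E) = Mul(2, E)
Mul(Function('j')(141), Pow(Function('z')(-389, s), -1)) = Mul(Mul(2, 141), Pow(-318, -1)) = Mul(282, Rational(-1, 318)) = Rational(-47, 53)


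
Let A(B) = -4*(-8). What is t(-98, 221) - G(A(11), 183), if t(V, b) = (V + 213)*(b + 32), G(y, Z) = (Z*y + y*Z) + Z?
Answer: 17200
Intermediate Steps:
A(B) = 32
G(y, Z) = Z + 2*Z*y (G(y, Z) = (Z*y + Z*y) + Z = 2*Z*y + Z = Z + 2*Z*y)
t(V, b) = (32 + b)*(213 + V) (t(V, b) = (213 + V)*(32 + b) = (32 + b)*(213 + V))
t(-98, 221) - G(A(11), 183) = (6816 + 32*(-98) + 213*221 - 98*221) - 183*(1 + 2*32) = (6816 - 3136 + 47073 - 21658) - 183*(1 + 64) = 29095 - 183*65 = 29095 - 1*11895 = 29095 - 11895 = 17200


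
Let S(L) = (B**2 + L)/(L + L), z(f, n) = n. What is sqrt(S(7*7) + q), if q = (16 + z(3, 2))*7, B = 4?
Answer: sqrt(24826)/14 ≈ 11.254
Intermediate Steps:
q = 126 (q = (16 + 2)*7 = 18*7 = 126)
S(L) = (16 + L)/(2*L) (S(L) = (4**2 + L)/(L + L) = (16 + L)/((2*L)) = (16 + L)*(1/(2*L)) = (16 + L)/(2*L))
sqrt(S(7*7) + q) = sqrt((16 + 7*7)/(2*((7*7))) + 126) = sqrt((1/2)*(16 + 49)/49 + 126) = sqrt((1/2)*(1/49)*65 + 126) = sqrt(65/98 + 126) = sqrt(12413/98) = sqrt(24826)/14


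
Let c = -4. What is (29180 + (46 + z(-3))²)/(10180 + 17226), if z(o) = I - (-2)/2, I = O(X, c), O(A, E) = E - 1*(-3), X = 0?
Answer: 15648/13703 ≈ 1.1419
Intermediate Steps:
O(A, E) = 3 + E (O(A, E) = E + 3 = 3 + E)
I = -1 (I = 3 - 4 = -1)
z(o) = 0 (z(o) = -1 - (-2)/2 = -1 - 1*(-1) = -1 + 1 = 0)
(29180 + (46 + z(-3))²)/(10180 + 17226) = (29180 + (46 + 0)²)/(10180 + 17226) = (29180 + 46²)/27406 = (29180 + 2116)*(1/27406) = 31296*(1/27406) = 15648/13703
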